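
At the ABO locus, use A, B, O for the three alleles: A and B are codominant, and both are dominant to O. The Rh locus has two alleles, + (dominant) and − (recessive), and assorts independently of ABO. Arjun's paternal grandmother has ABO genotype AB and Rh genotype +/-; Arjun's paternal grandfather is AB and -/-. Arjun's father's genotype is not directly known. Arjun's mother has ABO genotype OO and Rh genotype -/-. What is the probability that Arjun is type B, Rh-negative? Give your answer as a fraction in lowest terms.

Arjun's father's ABO genotype from AB × AB: 1/4 AA, 1/2 AB, 1/4 BB.
Crossing each possibility with the mother OO and summing P(type B): 1/4·0 + 1/2·1/2 + 1/4·1 = 1/2.
Similarly for Rh via the father's Rh distribution: P(Rh-) = 3/4.
Independent loci: 1/2 × 3/4 = 3/8.

3/8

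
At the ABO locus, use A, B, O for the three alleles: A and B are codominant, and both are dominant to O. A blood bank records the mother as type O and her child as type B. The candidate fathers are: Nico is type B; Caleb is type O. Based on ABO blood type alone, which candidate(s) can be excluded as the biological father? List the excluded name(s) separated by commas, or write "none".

Caleb

A candidate is excluded only if no genotype consistent with his phenotype could produce a type B child with a type O mother.
Caleb (type O): no genotype consistent with that phenotype can produce a type-B child with a type-O mother.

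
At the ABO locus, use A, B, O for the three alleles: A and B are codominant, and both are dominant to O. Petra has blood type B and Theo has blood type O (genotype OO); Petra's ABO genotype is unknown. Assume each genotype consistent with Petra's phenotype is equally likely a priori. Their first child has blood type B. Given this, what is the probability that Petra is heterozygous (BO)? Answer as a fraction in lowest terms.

1/3

Possible genotypes: Petra ∈ {BB, BO}; Theo ∈ {OO}.
Weight each parental genotype pair by prior × P(type-B child):
  BB × OO: posterior weight 2/3.
  BO × OO: posterior weight 1/3.
Sum the posterior weight over pairs where Petra is BO: 1/3.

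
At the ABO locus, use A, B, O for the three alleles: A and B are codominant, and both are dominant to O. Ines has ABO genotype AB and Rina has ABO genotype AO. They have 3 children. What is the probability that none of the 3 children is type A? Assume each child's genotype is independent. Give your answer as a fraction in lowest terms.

ABO cross AB × AO → 1/2 A, 1/4 B, 1/4 AB.
So P(type A) = 1/2 per child.
P(not type A) = 1/2 for one child; (1/2)^3 = 1/8.

1/8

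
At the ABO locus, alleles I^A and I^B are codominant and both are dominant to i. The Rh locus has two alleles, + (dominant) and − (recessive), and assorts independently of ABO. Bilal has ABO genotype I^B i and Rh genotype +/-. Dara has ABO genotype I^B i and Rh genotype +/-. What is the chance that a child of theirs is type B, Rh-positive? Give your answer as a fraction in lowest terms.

9/16

ABO cross I^B i × I^B i → offspring phenotypes: 1/4 O, 3/4 B.
Rh cross +/- × +/- → 3/4 Rh+, 1/4 Rh-.
Independent loci: P(type B, Rh-positive) = 3/4 × 3/4 = 9/16.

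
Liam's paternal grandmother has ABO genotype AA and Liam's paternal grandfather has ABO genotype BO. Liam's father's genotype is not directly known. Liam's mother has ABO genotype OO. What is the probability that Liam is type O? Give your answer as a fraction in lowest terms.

1/4

Liam's father's ABO genotype from AA × BO: 1/2 AB, 1/2 AO.
Crossing each possibility with the mother OO and summing P(type O): 1/2·0 + 1/2·1/2 = 1/4.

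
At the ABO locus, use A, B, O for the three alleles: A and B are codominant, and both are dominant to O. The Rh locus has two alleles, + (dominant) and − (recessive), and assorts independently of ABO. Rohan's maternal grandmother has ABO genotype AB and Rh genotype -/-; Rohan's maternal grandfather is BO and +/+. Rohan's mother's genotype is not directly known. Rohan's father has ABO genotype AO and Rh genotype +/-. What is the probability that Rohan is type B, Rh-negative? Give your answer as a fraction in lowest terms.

Rohan's mother's ABO genotype from AB × BO: 1/4 AB, 1/4 AO, 1/4 BB, 1/4 BO.
Crossing each possibility with the father AO and summing P(type B): 1/4·1/4 + 1/4·0 + 1/4·1/2 + 1/4·1/4 = 1/4.
Similarly for Rh via the mother's Rh distribution: P(Rh-) = 1/4.
Independent loci: 1/4 × 1/4 = 1/16.

1/16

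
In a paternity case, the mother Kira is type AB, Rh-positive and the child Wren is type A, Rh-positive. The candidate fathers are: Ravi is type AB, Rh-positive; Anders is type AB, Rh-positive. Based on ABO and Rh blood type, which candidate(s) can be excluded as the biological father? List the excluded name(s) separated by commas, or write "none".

none

A candidate is excluded only if no genotype consistent with his phenotype could produce a type A, Rh-positive child with a type AB, Rh-positive mother.
Every candidate has at least one consistent genotype combination, so none can be excluded.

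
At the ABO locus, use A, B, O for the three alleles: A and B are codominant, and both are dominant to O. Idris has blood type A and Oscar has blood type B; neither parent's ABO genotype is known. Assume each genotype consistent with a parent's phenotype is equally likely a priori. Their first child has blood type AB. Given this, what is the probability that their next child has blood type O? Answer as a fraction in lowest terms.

Possible genotypes: Idris ∈ {AA, AO}; Oscar ∈ {BB, BO}.
Weight each parental genotype pair by prior × P(type-AB child):
  AA × BB: posterior weight 4/9; P(next child type O) = 0.
  AA × BO: posterior weight 2/9; P(next child type O) = 0.
  AO × BB: posterior weight 2/9; P(next child type O) = 0.
  AO × BO: posterior weight 1/9; P(next child type O) = 1/4.
Weighted sum = 1/36.

1/36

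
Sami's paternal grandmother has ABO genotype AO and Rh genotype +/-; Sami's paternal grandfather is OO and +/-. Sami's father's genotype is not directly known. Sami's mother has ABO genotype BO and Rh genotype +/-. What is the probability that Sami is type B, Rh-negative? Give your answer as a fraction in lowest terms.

3/32

Sami's father's ABO genotype from AO × OO: 1/2 AO, 1/2 OO.
Crossing each possibility with the mother BO and summing P(type B): 1/2·1/4 + 1/2·1/2 = 3/8.
Similarly for Rh via the father's Rh distribution: P(Rh-) = 1/4.
Independent loci: 3/8 × 1/4 = 3/32.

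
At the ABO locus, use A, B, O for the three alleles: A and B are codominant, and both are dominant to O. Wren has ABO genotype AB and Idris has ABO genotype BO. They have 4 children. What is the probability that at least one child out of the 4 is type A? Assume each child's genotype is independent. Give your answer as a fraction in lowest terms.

175/256

ABO cross AB × BO → 1/4 A, 1/2 B, 1/4 AB.
So P(type A) = 1/4 per child.
P(none) = (3/4)^4 = 81/256; P(at least one) = 1 − 81/256 = 175/256.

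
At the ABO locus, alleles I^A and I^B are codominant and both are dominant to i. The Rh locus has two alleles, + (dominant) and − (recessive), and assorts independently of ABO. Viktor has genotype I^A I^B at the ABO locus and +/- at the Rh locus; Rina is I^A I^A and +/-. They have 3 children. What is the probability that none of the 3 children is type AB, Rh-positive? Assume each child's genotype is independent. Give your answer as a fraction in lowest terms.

125/512

ABO cross I^A I^B × I^A I^A → 1/2 A, 1/2 AB.
Rh cross +/- × +/- → 3/4 Rh+, 1/4 Rh-; so P(type AB, Rh-positive) = 1/2 × 3/4 = 3/8 per child.
P(not type AB, Rh-positive) = 5/8 for one child; (5/8)^3 = 125/512.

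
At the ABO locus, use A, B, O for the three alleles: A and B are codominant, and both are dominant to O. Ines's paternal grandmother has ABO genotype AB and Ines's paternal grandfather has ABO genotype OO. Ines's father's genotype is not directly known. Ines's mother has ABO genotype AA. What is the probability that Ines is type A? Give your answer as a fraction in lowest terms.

Ines's father's ABO genotype from AB × OO: 1/2 AO, 1/2 BO.
Crossing each possibility with the mother AA and summing P(type A): 1/2·1 + 1/2·1/2 = 3/4.

3/4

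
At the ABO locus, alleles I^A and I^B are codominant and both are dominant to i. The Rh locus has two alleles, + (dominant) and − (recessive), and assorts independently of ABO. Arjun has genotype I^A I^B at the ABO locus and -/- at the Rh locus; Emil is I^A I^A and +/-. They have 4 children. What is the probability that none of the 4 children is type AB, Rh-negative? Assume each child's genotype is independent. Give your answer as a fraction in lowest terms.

ABO cross I^A I^B × I^A I^A → 1/2 A, 1/2 AB.
Rh cross -/- × +/- → 1/2 Rh+, 1/2 Rh-; so P(type AB, Rh-negative) = 1/2 × 1/2 = 1/4 per child.
P(not type AB, Rh-negative) = 3/4 for one child; (3/4)^4 = 81/256.

81/256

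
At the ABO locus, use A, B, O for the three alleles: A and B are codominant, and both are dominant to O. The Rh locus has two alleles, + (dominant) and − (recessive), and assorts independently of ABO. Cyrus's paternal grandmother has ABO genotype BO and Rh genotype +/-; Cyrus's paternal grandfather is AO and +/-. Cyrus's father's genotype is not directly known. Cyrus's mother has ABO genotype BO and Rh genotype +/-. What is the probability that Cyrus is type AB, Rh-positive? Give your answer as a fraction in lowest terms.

Cyrus's father's ABO genotype from BO × AO: 1/4 AB, 1/4 AO, 1/4 BO, 1/4 OO.
Crossing each possibility with the mother BO and summing P(type AB): 1/4·1/4 + 1/4·1/4 + 1/4·0 + 1/4·0 = 1/8.
Similarly for Rh via the father's Rh distribution: P(Rh+) = 3/4.
Independent loci: 1/8 × 3/4 = 3/32.

3/32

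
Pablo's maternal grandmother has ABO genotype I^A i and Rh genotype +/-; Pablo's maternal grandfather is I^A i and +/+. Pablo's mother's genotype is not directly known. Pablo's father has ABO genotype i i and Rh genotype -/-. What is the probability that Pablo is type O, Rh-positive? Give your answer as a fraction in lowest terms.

3/8

Pablo's mother's ABO genotype from I^A i × I^A i: 1/4 I^A I^A, 1/2 I^A i, 1/4 i i.
Crossing each possibility with the father i i and summing P(type O): 1/4·0 + 1/2·1/2 + 1/4·1 = 1/2.
Similarly for Rh via the mother's Rh distribution: P(Rh+) = 3/4.
Independent loci: 1/2 × 3/4 = 3/8.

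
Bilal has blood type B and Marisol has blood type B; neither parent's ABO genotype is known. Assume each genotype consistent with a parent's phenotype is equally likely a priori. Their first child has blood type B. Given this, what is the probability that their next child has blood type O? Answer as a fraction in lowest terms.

Possible genotypes: Bilal ∈ {I^B I^B, I^B i}; Marisol ∈ {I^B I^B, I^B i}.
Weight each parental genotype pair by prior × P(type-B child):
  I^B I^B × I^B I^B: posterior weight 4/15; P(next child type O) = 0.
  I^B I^B × I^B i: posterior weight 4/15; P(next child type O) = 0.
  I^B i × I^B I^B: posterior weight 4/15; P(next child type O) = 0.
  I^B i × I^B i: posterior weight 1/5; P(next child type O) = 1/4.
Weighted sum = 1/20.

1/20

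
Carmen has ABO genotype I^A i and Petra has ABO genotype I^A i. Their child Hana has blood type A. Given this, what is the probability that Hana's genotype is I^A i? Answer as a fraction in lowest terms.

Cross I^A i × I^A i → 1/4 I^A I^A, 1/2 I^A i, 1/4 i i.
Type-A genotypes among offspring: I^A I^A (1/4), I^A i (1/2); total 3/4.
P(I^A i | type A) = (1/2) / (3/4) = 2/3.

2/3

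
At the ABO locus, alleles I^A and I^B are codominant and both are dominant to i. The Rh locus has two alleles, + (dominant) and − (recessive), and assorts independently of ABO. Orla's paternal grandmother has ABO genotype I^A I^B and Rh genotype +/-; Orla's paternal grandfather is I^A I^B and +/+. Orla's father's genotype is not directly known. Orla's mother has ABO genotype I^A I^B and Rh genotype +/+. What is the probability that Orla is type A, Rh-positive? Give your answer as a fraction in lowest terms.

Orla's father's ABO genotype from I^A I^B × I^A I^B: 1/4 I^A I^A, 1/2 I^A I^B, 1/4 I^B I^B.
Crossing each possibility with the mother I^A I^B and summing P(type A): 1/4·1/2 + 1/2·1/4 + 1/4·0 = 1/4.
Similarly for Rh via the father's Rh distribution: P(Rh+) = 1.
Independent loci: 1/4 × 1 = 1/4.

1/4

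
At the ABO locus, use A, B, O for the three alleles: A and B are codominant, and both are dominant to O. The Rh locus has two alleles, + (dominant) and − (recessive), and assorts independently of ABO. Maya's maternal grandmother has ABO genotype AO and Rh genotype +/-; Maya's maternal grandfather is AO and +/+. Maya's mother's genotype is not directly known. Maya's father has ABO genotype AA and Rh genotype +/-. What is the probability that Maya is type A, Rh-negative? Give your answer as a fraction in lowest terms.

Maya's mother's ABO genotype from AO × AO: 1/4 AA, 1/2 AO, 1/4 OO.
Crossing each possibility with the father AA and summing P(type A): 1/4·1 + 1/2·1 + 1/4·1 = 1.
Similarly for Rh via the mother's Rh distribution: P(Rh-) = 1/8.
Independent loci: 1 × 1/8 = 1/8.

1/8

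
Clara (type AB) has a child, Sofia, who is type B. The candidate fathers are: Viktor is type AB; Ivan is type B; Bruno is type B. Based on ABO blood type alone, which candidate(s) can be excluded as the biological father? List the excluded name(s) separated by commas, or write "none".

none

A candidate is excluded only if no genotype consistent with his phenotype could produce a type B child with a type AB mother.
Every candidate has at least one consistent genotype combination, so none can be excluded.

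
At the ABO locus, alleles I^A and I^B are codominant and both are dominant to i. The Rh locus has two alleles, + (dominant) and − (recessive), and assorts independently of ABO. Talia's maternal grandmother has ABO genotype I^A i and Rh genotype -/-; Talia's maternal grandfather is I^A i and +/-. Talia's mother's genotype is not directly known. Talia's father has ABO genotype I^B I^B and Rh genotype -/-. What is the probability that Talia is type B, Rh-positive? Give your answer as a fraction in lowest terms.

1/8

Talia's mother's ABO genotype from I^A i × I^A i: 1/4 I^A I^A, 1/2 I^A i, 1/4 i i.
Crossing each possibility with the father I^B I^B and summing P(type B): 1/4·0 + 1/2·1/2 + 1/4·1 = 1/2.
Similarly for Rh via the mother's Rh distribution: P(Rh+) = 1/4.
Independent loci: 1/2 × 1/4 = 1/8.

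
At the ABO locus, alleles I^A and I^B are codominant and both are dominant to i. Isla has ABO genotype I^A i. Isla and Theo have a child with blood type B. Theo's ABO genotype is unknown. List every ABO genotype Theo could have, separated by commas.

I^A I^B, I^B I^B, I^B i

For each candidate genotype of Theo, check whether crossing it with I^A i can produce every observed child phenotype.
  I^A I^A → possible child types {A} ✗
  I^A I^B → possible child types {A, B, AB} ✓
  I^A i → possible child types {O, A} ✗
  I^B I^B → possible child types {B, AB} ✓
  I^B i → possible child types {O, A, B, AB} ✓
  i i → possible child types {O, A} ✗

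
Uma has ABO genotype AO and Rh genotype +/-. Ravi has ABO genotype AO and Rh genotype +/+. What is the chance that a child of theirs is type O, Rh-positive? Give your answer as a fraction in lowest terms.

ABO cross AO × AO → offspring phenotypes: 1/4 O, 3/4 A.
Rh cross +/- × +/+ → 1 Rh+.
Independent loci: P(type O, Rh-positive) = 1/4 × 1 = 1/4.

1/4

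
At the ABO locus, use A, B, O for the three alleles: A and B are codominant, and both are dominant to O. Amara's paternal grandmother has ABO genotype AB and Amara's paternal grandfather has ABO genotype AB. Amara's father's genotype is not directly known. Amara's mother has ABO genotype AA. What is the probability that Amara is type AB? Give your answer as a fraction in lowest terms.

1/2

Amara's father's ABO genotype from AB × AB: 1/4 AA, 1/2 AB, 1/4 BB.
Crossing each possibility with the mother AA and summing P(type AB): 1/4·0 + 1/2·1/2 + 1/4·1 = 1/2.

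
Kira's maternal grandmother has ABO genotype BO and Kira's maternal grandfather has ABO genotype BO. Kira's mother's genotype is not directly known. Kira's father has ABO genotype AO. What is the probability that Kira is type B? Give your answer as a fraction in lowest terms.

Kira's mother's ABO genotype from BO × BO: 1/4 BB, 1/2 BO, 1/4 OO.
Crossing each possibility with the father AO and summing P(type B): 1/4·1/2 + 1/2·1/4 + 1/4·0 = 1/4.

1/4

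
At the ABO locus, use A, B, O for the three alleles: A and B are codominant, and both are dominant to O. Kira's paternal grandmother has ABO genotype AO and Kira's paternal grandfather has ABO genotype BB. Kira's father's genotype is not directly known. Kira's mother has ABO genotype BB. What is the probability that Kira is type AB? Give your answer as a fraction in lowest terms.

Kira's father's ABO genotype from AO × BB: 1/2 AB, 1/2 BO.
Crossing each possibility with the mother BB and summing P(type AB): 1/2·1/2 + 1/2·0 = 1/4.

1/4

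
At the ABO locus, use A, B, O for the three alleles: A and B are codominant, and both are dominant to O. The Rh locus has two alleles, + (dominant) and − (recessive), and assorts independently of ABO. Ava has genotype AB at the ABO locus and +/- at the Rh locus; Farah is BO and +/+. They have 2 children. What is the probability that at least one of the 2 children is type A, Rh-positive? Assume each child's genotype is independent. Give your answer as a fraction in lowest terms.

7/16

ABO cross AB × BO → 1/4 A, 1/2 B, 1/4 AB.
Rh cross +/- × +/+ → 1 Rh+; so P(type A, Rh-positive) = 1/4 × 1 = 1/4 per child.
P(none) = (3/4)^2 = 9/16; P(at least one) = 1 − 9/16 = 7/16.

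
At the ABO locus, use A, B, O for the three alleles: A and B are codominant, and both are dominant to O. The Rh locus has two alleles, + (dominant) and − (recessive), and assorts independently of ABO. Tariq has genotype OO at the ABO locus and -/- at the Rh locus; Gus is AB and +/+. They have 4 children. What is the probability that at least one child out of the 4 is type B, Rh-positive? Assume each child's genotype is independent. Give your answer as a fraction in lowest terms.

ABO cross OO × AB → 1/2 A, 1/2 B.
Rh cross -/- × +/+ → 1 Rh+; so P(type B, Rh-positive) = 1/2 × 1 = 1/2 per child.
P(none) = (1/2)^4 = 1/16; P(at least one) = 1 − 1/16 = 15/16.

15/16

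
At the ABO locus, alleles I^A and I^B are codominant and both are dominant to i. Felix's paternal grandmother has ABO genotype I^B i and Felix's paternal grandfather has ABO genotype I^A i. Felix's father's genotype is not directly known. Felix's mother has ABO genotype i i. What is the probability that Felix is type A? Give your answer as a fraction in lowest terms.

1/4

Felix's father's ABO genotype from I^B i × I^A i: 1/4 I^A I^B, 1/4 I^A i, 1/4 I^B i, 1/4 i i.
Crossing each possibility with the mother i i and summing P(type A): 1/4·1/2 + 1/4·1/2 + 1/4·0 + 1/4·0 = 1/4.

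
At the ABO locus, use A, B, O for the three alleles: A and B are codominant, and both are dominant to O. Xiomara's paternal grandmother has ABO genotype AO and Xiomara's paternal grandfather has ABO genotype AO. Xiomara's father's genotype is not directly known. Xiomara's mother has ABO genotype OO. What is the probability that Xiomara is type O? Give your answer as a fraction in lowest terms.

Xiomara's father's ABO genotype from AO × AO: 1/4 AA, 1/2 AO, 1/4 OO.
Crossing each possibility with the mother OO and summing P(type O): 1/4·0 + 1/2·1/2 + 1/4·1 = 1/2.

1/2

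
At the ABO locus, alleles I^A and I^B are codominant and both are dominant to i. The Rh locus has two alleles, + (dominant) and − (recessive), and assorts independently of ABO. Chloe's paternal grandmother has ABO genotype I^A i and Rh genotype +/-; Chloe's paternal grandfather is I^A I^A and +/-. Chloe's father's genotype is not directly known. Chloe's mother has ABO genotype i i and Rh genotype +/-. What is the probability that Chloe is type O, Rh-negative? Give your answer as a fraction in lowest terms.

1/16

Chloe's father's ABO genotype from I^A i × I^A I^A: 1/2 I^A I^A, 1/2 I^A i.
Crossing each possibility with the mother i i and summing P(type O): 1/2·0 + 1/2·1/2 = 1/4.
Similarly for Rh via the father's Rh distribution: P(Rh-) = 1/4.
Independent loci: 1/4 × 1/4 = 1/16.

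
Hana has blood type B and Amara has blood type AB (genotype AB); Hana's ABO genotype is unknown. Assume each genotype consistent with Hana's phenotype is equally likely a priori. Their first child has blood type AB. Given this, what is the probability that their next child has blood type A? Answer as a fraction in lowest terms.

Possible genotypes: Hana ∈ {BB, BO}; Amara ∈ {AB}.
Weight each parental genotype pair by prior × P(type-AB child):
  BB × AB: posterior weight 2/3; P(next child type A) = 0.
  BO × AB: posterior weight 1/3; P(next child type A) = 1/4.
Weighted sum = 1/12.

1/12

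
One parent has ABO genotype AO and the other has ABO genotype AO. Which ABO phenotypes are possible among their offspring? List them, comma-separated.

O, A

Gametes from AO × AO give offspring ABO genotypes AA, AO, OO, i.e. phenotypes O, A.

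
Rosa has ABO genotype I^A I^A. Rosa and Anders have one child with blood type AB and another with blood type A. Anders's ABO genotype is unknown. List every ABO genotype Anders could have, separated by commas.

For each candidate genotype of Anders, check whether crossing it with I^A I^A can produce every observed child phenotype.
  I^A I^A → possible child types {A} ✗
  I^A I^B → possible child types {A, AB} ✓
  I^A i → possible child types {A} ✗
  I^B I^B → possible child types {AB} ✗
  I^B i → possible child types {A, AB} ✓
  i i → possible child types {A} ✗

I^A I^B, I^B i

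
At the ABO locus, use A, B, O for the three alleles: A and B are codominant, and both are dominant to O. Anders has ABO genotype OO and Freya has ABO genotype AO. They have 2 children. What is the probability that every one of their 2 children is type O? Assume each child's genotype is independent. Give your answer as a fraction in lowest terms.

1/4

ABO cross OO × AO → 1/2 O, 1/2 A.
So P(type O) = 1/2 per child.
All 2 independent: (1/2)^2 = 1/4.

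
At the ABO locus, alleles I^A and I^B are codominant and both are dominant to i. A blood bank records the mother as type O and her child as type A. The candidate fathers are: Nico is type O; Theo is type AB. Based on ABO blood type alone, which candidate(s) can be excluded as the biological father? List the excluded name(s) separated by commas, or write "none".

Nico

A candidate is excluded only if no genotype consistent with his phenotype could produce a type A child with a type O mother.
Nico (type O): no genotype consistent with that phenotype can produce a type-A child with a type-O mother.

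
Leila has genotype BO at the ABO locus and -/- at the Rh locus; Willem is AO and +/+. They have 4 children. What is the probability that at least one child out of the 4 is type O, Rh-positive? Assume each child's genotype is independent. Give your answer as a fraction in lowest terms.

175/256

ABO cross BO × AO → 1/4 O, 1/4 A, 1/4 B, 1/4 AB.
Rh cross -/- × +/+ → 1 Rh+; so P(type O, Rh-positive) = 1/4 × 1 = 1/4 per child.
P(none) = (3/4)^4 = 81/256; P(at least one) = 1 − 81/256 = 175/256.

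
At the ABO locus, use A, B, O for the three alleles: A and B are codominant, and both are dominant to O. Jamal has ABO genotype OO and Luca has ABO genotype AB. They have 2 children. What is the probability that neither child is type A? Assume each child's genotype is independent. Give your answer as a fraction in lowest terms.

1/4

ABO cross OO × AB → 1/2 A, 1/2 B.
So P(type A) = 1/2 per child.
P(not type A) = 1/2 for one child; (1/2)^2 = 1/4.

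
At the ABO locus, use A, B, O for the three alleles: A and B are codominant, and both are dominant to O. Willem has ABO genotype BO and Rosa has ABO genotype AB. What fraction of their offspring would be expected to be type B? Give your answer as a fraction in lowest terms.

ABO cross BO × AB → offspring phenotypes: 1/4 A, 1/2 B, 1/4 AB.
So P(type B) = 1/2.

1/2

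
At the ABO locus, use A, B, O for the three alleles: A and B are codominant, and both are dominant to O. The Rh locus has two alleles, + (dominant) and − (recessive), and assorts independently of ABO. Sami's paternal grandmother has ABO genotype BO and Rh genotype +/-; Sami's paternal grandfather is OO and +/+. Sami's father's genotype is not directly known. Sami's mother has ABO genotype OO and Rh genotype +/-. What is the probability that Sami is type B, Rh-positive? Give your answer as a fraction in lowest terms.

Sami's father's ABO genotype from BO × OO: 1/2 BO, 1/2 OO.
Crossing each possibility with the mother OO and summing P(type B): 1/2·1/2 + 1/2·0 = 1/4.
Similarly for Rh via the father's Rh distribution: P(Rh+) = 7/8.
Independent loci: 1/4 × 7/8 = 7/32.

7/32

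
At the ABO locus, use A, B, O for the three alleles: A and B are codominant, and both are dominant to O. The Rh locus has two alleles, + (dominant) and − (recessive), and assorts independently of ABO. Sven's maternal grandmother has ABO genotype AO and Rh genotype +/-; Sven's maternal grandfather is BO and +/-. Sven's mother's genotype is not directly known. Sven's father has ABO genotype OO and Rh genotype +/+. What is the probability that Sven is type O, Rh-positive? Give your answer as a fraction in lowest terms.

1/2

Sven's mother's ABO genotype from AO × BO: 1/4 AB, 1/4 AO, 1/4 BO, 1/4 OO.
Crossing each possibility with the father OO and summing P(type O): 1/4·0 + 1/4·1/2 + 1/4·1/2 + 1/4·1 = 1/2.
Similarly for Rh via the mother's Rh distribution: P(Rh+) = 1.
Independent loci: 1/2 × 1 = 1/2.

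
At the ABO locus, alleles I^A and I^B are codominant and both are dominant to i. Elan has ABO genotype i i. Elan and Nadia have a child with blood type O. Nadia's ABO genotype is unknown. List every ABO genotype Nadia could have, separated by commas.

I^A i, I^B i, i i

For each candidate genotype of Nadia, check whether crossing it with i i can produce every observed child phenotype.
  I^A I^A → possible child types {A} ✗
  I^A I^B → possible child types {A, B} ✗
  I^A i → possible child types {O, A} ✓
  I^B I^B → possible child types {B} ✗
  I^B i → possible child types {O, B} ✓
  i i → possible child types {O} ✓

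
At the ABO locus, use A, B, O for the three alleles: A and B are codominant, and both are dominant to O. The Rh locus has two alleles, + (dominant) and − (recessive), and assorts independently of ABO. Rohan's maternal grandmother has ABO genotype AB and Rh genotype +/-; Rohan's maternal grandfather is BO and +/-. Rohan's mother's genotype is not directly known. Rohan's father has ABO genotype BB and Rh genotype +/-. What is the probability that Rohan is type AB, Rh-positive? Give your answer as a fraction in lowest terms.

3/16

Rohan's mother's ABO genotype from AB × BO: 1/4 AB, 1/4 AO, 1/4 BB, 1/4 BO.
Crossing each possibility with the father BB and summing P(type AB): 1/4·1/2 + 1/4·1/2 + 1/4·0 + 1/4·0 = 1/4.
Similarly for Rh via the mother's Rh distribution: P(Rh+) = 3/4.
Independent loci: 1/4 × 3/4 = 3/16.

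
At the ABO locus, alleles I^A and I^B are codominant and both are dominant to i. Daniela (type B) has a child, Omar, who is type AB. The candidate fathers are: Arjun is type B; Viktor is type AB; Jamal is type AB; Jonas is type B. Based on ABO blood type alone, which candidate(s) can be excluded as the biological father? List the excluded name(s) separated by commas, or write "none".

A candidate is excluded only if no genotype consistent with his phenotype could produce a type AB child with a type B mother.
Arjun (type B): no genotype consistent with that phenotype can produce a type-AB child with a type-B mother.
Jonas (type B): no genotype consistent with that phenotype can produce a type-AB child with a type-B mother.

Arjun, Jonas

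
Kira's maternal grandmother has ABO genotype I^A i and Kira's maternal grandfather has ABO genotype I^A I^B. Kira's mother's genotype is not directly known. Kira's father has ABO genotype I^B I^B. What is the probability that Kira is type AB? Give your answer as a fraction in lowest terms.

Kira's mother's ABO genotype from I^A i × I^A I^B: 1/4 I^A I^A, 1/4 I^A I^B, 1/4 I^A i, 1/4 I^B i.
Crossing each possibility with the father I^B I^B and summing P(type AB): 1/4·1 + 1/4·1/2 + 1/4·1/2 + 1/4·0 = 1/2.

1/2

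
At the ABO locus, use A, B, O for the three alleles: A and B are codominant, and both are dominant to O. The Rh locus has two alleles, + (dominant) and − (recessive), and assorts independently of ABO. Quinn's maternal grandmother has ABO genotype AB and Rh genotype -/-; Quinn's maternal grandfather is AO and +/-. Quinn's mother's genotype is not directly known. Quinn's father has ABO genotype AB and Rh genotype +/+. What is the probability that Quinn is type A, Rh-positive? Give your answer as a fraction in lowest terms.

3/8

Quinn's mother's ABO genotype from AB × AO: 1/4 AA, 1/4 AB, 1/4 AO, 1/4 BO.
Crossing each possibility with the father AB and summing P(type A): 1/4·1/2 + 1/4·1/4 + 1/4·1/2 + 1/4·1/4 = 3/8.
Similarly for Rh via the mother's Rh distribution: P(Rh+) = 1.
Independent loci: 3/8 × 1 = 3/8.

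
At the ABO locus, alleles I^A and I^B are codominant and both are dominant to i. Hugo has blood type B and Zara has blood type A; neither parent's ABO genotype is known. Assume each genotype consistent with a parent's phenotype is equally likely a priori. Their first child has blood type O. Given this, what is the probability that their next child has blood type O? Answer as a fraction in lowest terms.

1/4

Possible genotypes: Hugo ∈ {I^B I^B, I^B i}; Zara ∈ {I^A I^A, I^A i}.
Weight each parental genotype pair by prior × P(type-O child):
  I^B i × I^A i: posterior weight 1; P(next child type O) = 1/4.
Weighted sum = 1/4.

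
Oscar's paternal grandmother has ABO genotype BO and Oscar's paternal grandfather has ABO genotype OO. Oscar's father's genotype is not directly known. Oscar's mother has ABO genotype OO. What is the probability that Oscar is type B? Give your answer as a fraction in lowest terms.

Oscar's father's ABO genotype from BO × OO: 1/2 BO, 1/2 OO.
Crossing each possibility with the mother OO and summing P(type B): 1/2·1/2 + 1/2·0 = 1/4.

1/4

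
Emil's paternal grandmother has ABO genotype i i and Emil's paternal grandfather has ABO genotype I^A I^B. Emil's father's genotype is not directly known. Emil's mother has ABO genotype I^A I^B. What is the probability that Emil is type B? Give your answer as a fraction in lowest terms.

Emil's father's ABO genotype from i i × I^A I^B: 1/2 I^A i, 1/2 I^B i.
Crossing each possibility with the mother I^A I^B and summing P(type B): 1/2·1/4 + 1/2·1/2 = 3/8.

3/8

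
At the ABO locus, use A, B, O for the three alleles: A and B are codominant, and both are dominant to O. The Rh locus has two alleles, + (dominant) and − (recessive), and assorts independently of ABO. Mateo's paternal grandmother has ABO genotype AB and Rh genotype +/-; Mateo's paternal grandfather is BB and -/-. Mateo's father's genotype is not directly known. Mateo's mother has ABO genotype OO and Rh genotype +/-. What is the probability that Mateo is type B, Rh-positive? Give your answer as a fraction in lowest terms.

Mateo's father's ABO genotype from AB × BB: 1/2 AB, 1/2 BB.
Crossing each possibility with the mother OO and summing P(type B): 1/2·1/2 + 1/2·1 = 3/4.
Similarly for Rh via the father's Rh distribution: P(Rh+) = 5/8.
Independent loci: 3/4 × 5/8 = 15/32.

15/32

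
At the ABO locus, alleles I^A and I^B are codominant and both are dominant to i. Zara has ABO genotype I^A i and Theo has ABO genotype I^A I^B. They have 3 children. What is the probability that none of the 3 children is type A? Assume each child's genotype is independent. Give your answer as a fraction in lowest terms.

1/8

ABO cross I^A i × I^A I^B → 1/2 A, 1/4 B, 1/4 AB.
So P(type A) = 1/2 per child.
P(not type A) = 1/2 for one child; (1/2)^3 = 1/8.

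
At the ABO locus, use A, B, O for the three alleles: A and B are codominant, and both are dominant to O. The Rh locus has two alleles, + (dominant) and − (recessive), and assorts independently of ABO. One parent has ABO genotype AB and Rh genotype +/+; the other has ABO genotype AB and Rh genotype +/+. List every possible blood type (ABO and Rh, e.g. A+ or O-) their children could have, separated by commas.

A+, B+, AB+

Gametes from AB × AB give offspring ABO genotypes AA, AB, BB, i.e. phenotypes A, B, AB.
Rh cross +/+ × +/+ → phenotypes Rh+.
Combining independently: A+, B+, AB+.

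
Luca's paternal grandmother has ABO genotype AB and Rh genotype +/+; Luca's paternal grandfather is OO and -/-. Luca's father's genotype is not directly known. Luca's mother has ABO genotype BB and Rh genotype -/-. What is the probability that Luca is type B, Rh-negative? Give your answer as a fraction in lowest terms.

Luca's father's ABO genotype from AB × OO: 1/2 AO, 1/2 BO.
Crossing each possibility with the mother BB and summing P(type B): 1/2·1/2 + 1/2·1 = 3/4.
Similarly for Rh via the father's Rh distribution: P(Rh-) = 1/2.
Independent loci: 3/4 × 1/2 = 3/8.

3/8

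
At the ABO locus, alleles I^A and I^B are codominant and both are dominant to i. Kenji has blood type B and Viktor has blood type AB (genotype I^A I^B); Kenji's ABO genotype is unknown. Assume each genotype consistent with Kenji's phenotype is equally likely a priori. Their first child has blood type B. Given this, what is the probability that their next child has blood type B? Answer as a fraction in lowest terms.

Possible genotypes: Kenji ∈ {I^B I^B, I^B i}; Viktor ∈ {I^A I^B}.
Weight each parental genotype pair by prior × P(type-B child):
  I^B I^B × I^A I^B: posterior weight 1/2; P(next child type B) = 1/2.
  I^B i × I^A I^B: posterior weight 1/2; P(next child type B) = 1/2.
Weighted sum = 1/2.

1/2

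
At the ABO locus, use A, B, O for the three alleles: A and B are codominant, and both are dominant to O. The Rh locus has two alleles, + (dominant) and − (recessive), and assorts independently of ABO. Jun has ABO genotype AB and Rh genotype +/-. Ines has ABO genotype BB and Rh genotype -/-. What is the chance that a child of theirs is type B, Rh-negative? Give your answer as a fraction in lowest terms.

1/4

ABO cross AB × BB → offspring phenotypes: 1/2 B, 1/2 AB.
Rh cross +/- × -/- → 1/2 Rh+, 1/2 Rh-.
Independent loci: P(type B, Rh-negative) = 1/2 × 1/2 = 1/4.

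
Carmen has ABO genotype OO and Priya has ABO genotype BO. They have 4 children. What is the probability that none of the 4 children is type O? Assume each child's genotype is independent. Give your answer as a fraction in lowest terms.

ABO cross OO × BO → 1/2 O, 1/2 B.
So P(type O) = 1/2 per child.
P(not type O) = 1/2 for one child; (1/2)^4 = 1/16.

1/16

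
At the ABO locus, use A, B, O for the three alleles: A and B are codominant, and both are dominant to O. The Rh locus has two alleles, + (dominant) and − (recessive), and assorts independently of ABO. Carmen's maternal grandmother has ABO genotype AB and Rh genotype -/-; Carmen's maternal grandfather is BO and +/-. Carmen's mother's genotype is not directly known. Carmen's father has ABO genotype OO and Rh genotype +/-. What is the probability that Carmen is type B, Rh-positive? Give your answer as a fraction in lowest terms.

5/16

Carmen's mother's ABO genotype from AB × BO: 1/4 AB, 1/4 AO, 1/4 BB, 1/4 BO.
Crossing each possibility with the father OO and summing P(type B): 1/4·1/2 + 1/4·0 + 1/4·1 + 1/4·1/2 = 1/2.
Similarly for Rh via the mother's Rh distribution: P(Rh+) = 5/8.
Independent loci: 1/2 × 5/8 = 5/16.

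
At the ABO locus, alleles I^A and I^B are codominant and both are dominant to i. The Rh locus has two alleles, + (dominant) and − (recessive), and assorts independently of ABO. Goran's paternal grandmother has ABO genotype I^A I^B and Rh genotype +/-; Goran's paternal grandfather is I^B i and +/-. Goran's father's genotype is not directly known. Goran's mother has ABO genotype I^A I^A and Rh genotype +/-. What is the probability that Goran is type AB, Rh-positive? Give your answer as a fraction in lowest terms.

Goran's father's ABO genotype from I^A I^B × I^B i: 1/4 I^A I^B, 1/4 I^A i, 1/4 I^B I^B, 1/4 I^B i.
Crossing each possibility with the mother I^A I^A and summing P(type AB): 1/4·1/2 + 1/4·0 + 1/4·1 + 1/4·1/2 = 1/2.
Similarly for Rh via the father's Rh distribution: P(Rh+) = 3/4.
Independent loci: 1/2 × 3/4 = 3/8.

3/8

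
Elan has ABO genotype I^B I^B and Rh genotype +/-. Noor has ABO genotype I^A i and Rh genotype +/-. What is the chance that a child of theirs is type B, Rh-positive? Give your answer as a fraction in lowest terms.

3/8

ABO cross I^B I^B × I^A i → offspring phenotypes: 1/2 B, 1/2 AB.
Rh cross +/- × +/- → 3/4 Rh+, 1/4 Rh-.
Independent loci: P(type B, Rh-positive) = 1/2 × 3/4 = 3/8.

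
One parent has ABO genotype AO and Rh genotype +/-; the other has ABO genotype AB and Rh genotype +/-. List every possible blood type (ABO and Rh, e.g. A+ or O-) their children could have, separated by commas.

A+, A-, B+, B-, AB+, AB-

Gametes from AO × AB give offspring ABO genotypes AA, AB, AO, BO, i.e. phenotypes A, B, AB.
Rh cross +/- × +/- → phenotypes Rh+, Rh-.
Combining independently: A+, A-, B+, B-, AB+, AB-.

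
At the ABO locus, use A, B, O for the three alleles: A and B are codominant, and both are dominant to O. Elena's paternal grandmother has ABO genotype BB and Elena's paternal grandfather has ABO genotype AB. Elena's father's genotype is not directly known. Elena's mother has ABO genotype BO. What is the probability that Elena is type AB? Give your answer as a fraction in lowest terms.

1/8

Elena's father's ABO genotype from BB × AB: 1/2 AB, 1/2 BB.
Crossing each possibility with the mother BO and summing P(type AB): 1/2·1/4 + 1/2·0 = 1/8.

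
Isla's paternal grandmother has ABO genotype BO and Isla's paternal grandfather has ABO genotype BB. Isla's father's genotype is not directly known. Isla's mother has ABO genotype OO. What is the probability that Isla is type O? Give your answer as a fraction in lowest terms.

Isla's father's ABO genotype from BO × BB: 1/2 BB, 1/2 BO.
Crossing each possibility with the mother OO and summing P(type O): 1/2·0 + 1/2·1/2 = 1/4.

1/4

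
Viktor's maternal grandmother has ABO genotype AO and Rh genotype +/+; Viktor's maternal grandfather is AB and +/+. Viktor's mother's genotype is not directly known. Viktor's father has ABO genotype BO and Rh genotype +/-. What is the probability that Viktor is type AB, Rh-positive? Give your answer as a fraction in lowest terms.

Viktor's mother's ABO genotype from AO × AB: 1/4 AA, 1/4 AB, 1/4 AO, 1/4 BO.
Crossing each possibility with the father BO and summing P(type AB): 1/4·1/2 + 1/4·1/4 + 1/4·1/4 + 1/4·0 = 1/4.
Similarly for Rh via the mother's Rh distribution: P(Rh+) = 1.
Independent loci: 1/4 × 1 = 1/4.

1/4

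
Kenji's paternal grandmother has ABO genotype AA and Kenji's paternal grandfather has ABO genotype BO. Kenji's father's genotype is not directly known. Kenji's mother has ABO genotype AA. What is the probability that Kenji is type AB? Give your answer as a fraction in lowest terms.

Kenji's father's ABO genotype from AA × BO: 1/2 AB, 1/2 AO.
Crossing each possibility with the mother AA and summing P(type AB): 1/2·1/2 + 1/2·0 = 1/4.

1/4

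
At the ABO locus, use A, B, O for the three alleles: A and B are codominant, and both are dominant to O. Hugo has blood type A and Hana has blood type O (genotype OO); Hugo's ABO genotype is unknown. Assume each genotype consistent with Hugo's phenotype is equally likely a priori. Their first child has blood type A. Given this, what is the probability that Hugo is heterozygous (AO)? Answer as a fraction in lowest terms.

1/3

Possible genotypes: Hugo ∈ {AA, AO}; Hana ∈ {OO}.
Weight each parental genotype pair by prior × P(type-A child):
  AA × OO: posterior weight 2/3.
  AO × OO: posterior weight 1/3.
Sum the posterior weight over pairs where Hugo is AO: 1/3.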